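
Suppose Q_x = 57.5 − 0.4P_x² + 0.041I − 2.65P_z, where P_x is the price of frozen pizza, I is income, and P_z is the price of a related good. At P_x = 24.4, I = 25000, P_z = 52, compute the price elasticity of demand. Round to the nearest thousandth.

-0.674

At the given point, Q_x = 57.5 − 0.4(24.4)² + 0.041(25000) − 2.65(52) = 57.5 − 238.144 + 1025 − 137.8 = 706.556.
∂Q_x/∂P_x = −2·0.4·P_x = -19.52, so E_p = -19.52·(24.4/706.556) ≈ -0.674.
|E_p| < 1: demand is inelastic.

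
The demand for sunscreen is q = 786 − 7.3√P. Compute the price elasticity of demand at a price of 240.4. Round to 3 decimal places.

At P = 240.4, q = 672.8147.
dq/dP = −7.3/(2√P) = −7.3/(2·15.5048).
Point elasticity E = (dq/dP)·(P/q) = -0.2354 × 240.4/672.8147 ≈ -0.084.
|E| < 1, so demand is inelastic at this price.

-0.084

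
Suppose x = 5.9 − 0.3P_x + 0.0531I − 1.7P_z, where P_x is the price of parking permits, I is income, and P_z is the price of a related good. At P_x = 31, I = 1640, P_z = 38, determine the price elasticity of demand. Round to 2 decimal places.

-0.49

Evaluating quantity at (P_x, I, P_z) gives x = 5.9 − 0.3(31) + 0.0531(1640) − 1.7(38) = 5.9 − 9.3 + 87.084 − 64.6 = 19.084.
∂x/∂P_x = −0.3, so E_p = (−0.3)·(31/19.084) ≈ -0.49.
|E_p| < 1: demand is inelastic.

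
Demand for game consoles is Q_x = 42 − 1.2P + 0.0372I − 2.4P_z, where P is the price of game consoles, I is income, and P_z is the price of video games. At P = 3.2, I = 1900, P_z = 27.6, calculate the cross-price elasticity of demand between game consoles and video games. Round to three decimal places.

-1.555

First evaluate Q_x: 42 − 1.2(3.2) + 0.0372(1900) − 2.4(27.6) = 42 − 3.84 + 70.68 − 66.24 = 42.6.
∂Q_x/∂P_z = −2.4, so E_xy = -2.4·(27.6/42.6) ≈ -1.555.
E_xy < 0: the goods are complements.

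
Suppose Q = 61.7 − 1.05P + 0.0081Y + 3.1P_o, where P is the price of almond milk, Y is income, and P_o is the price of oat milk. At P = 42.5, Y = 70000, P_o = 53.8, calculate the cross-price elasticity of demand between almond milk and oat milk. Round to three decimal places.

0.222

At the given point, Q = 61.7 − 1.05(42.5) + 0.0081(70000) + 3.1(53.8) = 61.7 − 44.625 + 567 + 166.78 = 750.855.
∂Q/∂P_o = +3.1, so E_xy = 3.1·(53.8/750.855) ≈ 0.222.
E_xy > 0: the goods are substitutes.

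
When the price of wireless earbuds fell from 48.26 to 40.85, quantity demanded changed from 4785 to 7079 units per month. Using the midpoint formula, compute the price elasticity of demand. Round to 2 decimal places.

%Δq = (7079 − 4785)/[(4785 + 7079)/2] = 2294/5932 ≈ 0.3867.
%Δp = (40.85 − 48.26)/[(48.26 + 40.85)/2] = -7.41/44.555 ≈ -0.1663.
Arc elasticity E = %Δq/%Δp ≈ 0.3867/-0.1663 ≈ -2.33.
|E| > 1: demand is elastic over this range.

-2.33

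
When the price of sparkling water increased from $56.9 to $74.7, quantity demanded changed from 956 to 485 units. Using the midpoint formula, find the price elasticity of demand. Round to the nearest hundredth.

%ΔQ = (485 − 956)/[(956 + 485)/2] = -471/720.5 ≈ -0.6537.
%Δp = (74.7 − 56.9)/[(56.9 + 74.7)/2] = 17.8/65.8 ≈ 0.2705.
Arc elasticity E = %ΔQ/%Δp ≈ -0.6537/0.2705 ≈ -2.42.
|E| > 1: demand is elastic over this range.

-2.42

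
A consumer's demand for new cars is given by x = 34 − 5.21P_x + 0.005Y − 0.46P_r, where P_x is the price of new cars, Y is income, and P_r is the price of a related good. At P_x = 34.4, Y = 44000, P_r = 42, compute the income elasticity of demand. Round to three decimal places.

3.967

At the given point, x = 34 − 5.21(34.4) + 0.005(44000) − 0.46(42) = 34 − 179.224 + 220 − 19.32 = 55.456.
∂x/∂Y = +0.005, so E_I = 0.005·(44000/55.456) ≈ 3.967.
E_I > 1: normal good (luxury).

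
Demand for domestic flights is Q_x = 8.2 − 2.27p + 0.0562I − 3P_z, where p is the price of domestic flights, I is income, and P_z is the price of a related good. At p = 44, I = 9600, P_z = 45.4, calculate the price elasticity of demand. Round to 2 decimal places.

At the given point, Q_x = 8.2 − 2.27(44) + 0.0562(9600) − 3(45.4) = 8.2 − 99.88 + 539.52 − 136.2 = 311.64.
∂Q_x/∂p = −2.27, so E_p = (−2.27)·(44/311.64) ≈ -0.32.
|E_p| < 1: demand is inelastic.

-0.32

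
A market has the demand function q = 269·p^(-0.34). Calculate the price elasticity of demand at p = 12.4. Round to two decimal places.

-0.34

For a Cobb–Douglas (constant-elasticity) form q = A·p^α·…, the elasticity with respect to p equals the exponent α at every point.
Here the exponent on p is -0.34, so the price elasticity of demand is -0.34.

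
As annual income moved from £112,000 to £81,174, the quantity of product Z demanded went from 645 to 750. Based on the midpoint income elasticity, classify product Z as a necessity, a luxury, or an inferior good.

inferior

%ΔQ = (750 − 645)/[(645+750)/2] = 105/697.5 ≈ 0.1505.
%ΔY = (81,174 − 112,000)/[(112,000+81,174)/2] = -30826/96587 ≈ -0.3192.
E_I = %ΔQ/%ΔY ≈ -0.472.
E_I < 0: inferior good.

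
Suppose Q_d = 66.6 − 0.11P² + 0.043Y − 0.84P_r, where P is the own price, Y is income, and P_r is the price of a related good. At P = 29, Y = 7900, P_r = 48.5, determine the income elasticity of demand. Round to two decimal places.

Q_d = 66.6 − 0.11(29)² + 0.043(7900) − 0.84(48.5) = 66.6 − 92.51 + 339.7 − 40.74 = 273.05.
∂Q_d/∂Y = +0.043, so E_I = 0.043·(7900/273.05) ≈ 1.24.
E_I > 1: normal good (luxury).

1.24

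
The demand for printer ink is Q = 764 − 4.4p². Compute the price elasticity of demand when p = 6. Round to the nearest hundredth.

-0.52

At p = 6, Q = 605.6.
dQ/dp = −2·4.4·p = −52.8.
Point elasticity E = (dQ/dp)·(p/Q) = -52.8 × 6/605.6 ≈ -0.52.
|E| < 1, so demand is inelastic at this price.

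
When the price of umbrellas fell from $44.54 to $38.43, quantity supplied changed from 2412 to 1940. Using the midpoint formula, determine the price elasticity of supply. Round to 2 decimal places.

%ΔQ = (1940 − 2412)/[(2412 + 1940)/2] = -472/2176 ≈ -0.2169.
%ΔP = (38.43 − 44.54)/[(44.54 + 38.43)/2] = -6.11/41.485 ≈ -0.1473.
Arc elasticity E = %ΔQ/%ΔP ≈ -0.2169/-0.1473 ≈ 1.47.
|E| > 1: supply is elastic over this range.

1.47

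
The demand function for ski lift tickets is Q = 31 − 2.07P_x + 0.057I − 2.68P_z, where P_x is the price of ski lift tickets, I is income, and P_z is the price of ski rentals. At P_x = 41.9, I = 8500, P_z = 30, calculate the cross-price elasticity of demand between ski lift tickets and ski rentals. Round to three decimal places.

-0.231

Q = 31 − 2.07(41.9) + 0.057(8500) − 2.68(30) = 31 − 86.733 + 484.5 − 80.4 = 348.367.
∂Q/∂P_z = −2.68, so E_xy = -2.68·(30/348.367) ≈ -0.231.
E_xy < 0: the goods are complements.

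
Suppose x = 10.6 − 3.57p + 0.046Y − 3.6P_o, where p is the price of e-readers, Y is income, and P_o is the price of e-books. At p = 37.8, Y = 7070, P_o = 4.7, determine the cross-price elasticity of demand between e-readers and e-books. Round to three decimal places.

Evaluating quantity at (p, Y, P_o) gives x = 10.6 − 3.57(37.8) + 0.046(7070) − 3.6(4.7) = 10.6 − 134.946 + 325.22 − 16.92 = 183.954.
∂x/∂P_o = −3.6, so E_xy = -3.6·(4.7/183.954) ≈ -0.092.
E_xy < 0: the goods are complements.

-0.092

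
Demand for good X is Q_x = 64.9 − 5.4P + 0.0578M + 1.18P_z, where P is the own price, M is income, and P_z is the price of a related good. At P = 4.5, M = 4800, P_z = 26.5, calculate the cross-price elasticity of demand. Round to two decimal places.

0.09

Evaluating quantity at (P, M, P_z) gives Q_x = 64.9 − 5.4(4.5) + 0.0578(4800) + 1.18(26.5) = 64.9 − 24.3 + 277.44 + 31.27 = 349.31.
∂Q_x/∂P_z = +1.18, so E_xy = 1.18·(26.5/349.31) ≈ 0.09.
E_xy > 0: the goods are substitutes.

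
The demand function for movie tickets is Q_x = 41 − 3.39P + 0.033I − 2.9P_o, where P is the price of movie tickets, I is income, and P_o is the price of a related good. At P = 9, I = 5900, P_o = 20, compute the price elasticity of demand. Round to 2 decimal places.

At the given point, Q_x = 41 − 3.39(9) + 0.033(5900) − 2.9(20) = 41 − 30.51 + 194.7 − 58 = 147.19.
∂Q_x/∂P = −3.39, so E_p = (−3.39)·(9/147.19) ≈ -0.21.
|E_p| < 1: demand is inelastic.

-0.21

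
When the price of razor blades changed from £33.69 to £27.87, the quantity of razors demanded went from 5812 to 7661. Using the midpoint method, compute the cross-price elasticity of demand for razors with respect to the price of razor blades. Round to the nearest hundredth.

-1.45

%ΔQ_x = (7661 − 5812)/[(5812+7661)/2] = 1849/6736.5 ≈ 0.2745.
%ΔP_y = (27.87 − 33.69)/[(33.69+27.87)/2] ≈ -0.1891.
E_xy = 0.2745/-0.1891 ≈ -1.45.
E_xy < 0, so razors and razor blades are complements.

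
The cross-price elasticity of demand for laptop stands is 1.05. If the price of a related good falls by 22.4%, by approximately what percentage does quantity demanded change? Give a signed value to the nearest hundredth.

%ΔQ ≈ E × %ΔP_y = (1.05) × (-22.4%) = -23.52%.

-23.52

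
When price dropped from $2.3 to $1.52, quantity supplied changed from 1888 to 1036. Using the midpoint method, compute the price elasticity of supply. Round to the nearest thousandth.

%ΔQ = (1036 − 1888)/[(1888 + 1036)/2] = -852/1462 ≈ -0.5828.
%Δp = (1.52 − 2.3)/[(2.3 + 1.52)/2] = -0.78/1.91 ≈ -0.4084.
Arc elasticity E = %ΔQ/%Δp ≈ -0.5828/-0.4084 ≈ 1.427.
|E| > 1: supply is elastic over this range.

1.427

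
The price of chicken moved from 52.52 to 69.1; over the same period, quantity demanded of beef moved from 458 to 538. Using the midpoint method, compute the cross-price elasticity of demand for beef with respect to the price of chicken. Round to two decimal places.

0.59

%ΔQ_x = (538 − 458)/[(458+538)/2] = 80/498 ≈ 0.1606.
%ΔP_y = (69.1 − 52.52)/[(52.52+69.1)/2] ≈ 0.2727.
E_xy = 0.1606/0.2727 ≈ 0.59.
E_xy > 0, so beef and chicken are substitutes.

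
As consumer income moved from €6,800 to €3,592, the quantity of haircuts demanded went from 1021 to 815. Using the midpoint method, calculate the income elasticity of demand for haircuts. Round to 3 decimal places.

0.363

%ΔQ = (815 − 1021)/[(1021+815)/2] = -206/918 ≈ -0.2244.
%ΔI = (3,592 − 6,800)/[(6,800+3,592)/2] = -3208/5196 ≈ -0.6174.
E_I = %ΔQ/%ΔI ≈ 0.363.
E_I ∈ (0,1): normal good (necessity).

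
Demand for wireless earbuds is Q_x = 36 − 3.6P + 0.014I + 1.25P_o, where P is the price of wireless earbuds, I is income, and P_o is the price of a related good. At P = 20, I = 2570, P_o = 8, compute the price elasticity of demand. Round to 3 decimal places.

-7.214

First evaluate Q_x: 36 − 3.6(20) + 0.014(2570) + 1.25(8) = 36 − 72 + 35.98 + 10 = 9.98.
∂Q_x/∂P = −3.6, so E_p = (−3.6)·(20/9.98) ≈ -7.214.
|E_p| > 1: demand is elastic.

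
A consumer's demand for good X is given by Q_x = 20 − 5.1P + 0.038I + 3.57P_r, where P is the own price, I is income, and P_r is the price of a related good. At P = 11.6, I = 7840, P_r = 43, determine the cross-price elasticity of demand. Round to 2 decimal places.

Q_x = 20 − 5.1(11.6) + 0.038(7840) + 3.57(43) = 20 − 59.16 + 297.92 + 153.51 = 412.27.
∂Q_x/∂P_r = +3.57, so E_xy = 3.57·(43/412.27) ≈ 0.37.
E_xy > 0: the goods are substitutes.

0.37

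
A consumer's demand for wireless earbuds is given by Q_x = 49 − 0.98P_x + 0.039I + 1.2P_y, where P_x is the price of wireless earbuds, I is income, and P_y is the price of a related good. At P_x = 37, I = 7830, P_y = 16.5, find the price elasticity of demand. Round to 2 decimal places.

Evaluating quantity at (P_x, I, P_y) gives Q_x = 49 − 0.98(37) + 0.039(7830) + 1.2(16.5) = 49 − 36.26 + 305.37 + 19.8 = 337.91.
∂Q_x/∂P_x = −0.98, so E_p = (−0.98)·(37/337.91) ≈ -0.11.
|E_p| < 1: demand is inelastic.

-0.11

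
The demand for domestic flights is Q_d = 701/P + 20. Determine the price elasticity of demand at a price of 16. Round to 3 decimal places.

-0.687

At P = 16, Q_d = 63.8125.
dQ_d/dP = −701/P² = −2.7383.
Point elasticity E = (dQ_d/dP)·(P/Q_d) = -2.7383 × 16/63.8125 ≈ -0.687.
|E| < 1, so demand is inelastic at this price.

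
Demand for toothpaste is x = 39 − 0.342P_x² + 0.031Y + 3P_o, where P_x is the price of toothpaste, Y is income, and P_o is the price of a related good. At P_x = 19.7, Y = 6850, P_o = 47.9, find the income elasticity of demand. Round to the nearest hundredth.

0.81

At the given point, x = 39 − 0.342(19.7)² + 0.031(6850) + 3(47.9) = 39 − 132.7268 + 212.35 + 143.7 = 262.3232.
∂x/∂Y = +0.031, so E_I = 0.031·(6850/262.3232) ≈ 0.81.
E_I ∈ (0,1): normal good (necessity).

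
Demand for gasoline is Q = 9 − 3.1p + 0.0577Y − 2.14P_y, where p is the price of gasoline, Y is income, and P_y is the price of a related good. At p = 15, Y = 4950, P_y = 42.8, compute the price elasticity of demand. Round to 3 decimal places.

-0.297

Q = 9 − 3.1(15) + 0.0577(4950) − 2.14(42.8) = 9 − 46.5 + 285.615 − 91.592 = 156.523.
∂Q/∂p = −3.1, so E_p = (−3.1)·(15/156.523) ≈ -0.297.
|E_p| < 1: demand is inelastic.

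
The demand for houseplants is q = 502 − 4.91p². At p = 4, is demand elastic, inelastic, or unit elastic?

At p = 4, q = 423.44.
dq/dp = −2·4.91·p = −39.28.
Point elasticity E = (dq/dp)·(p/q) = -39.28 × 4/423.44 ≈ -0.371.
|E| ≈ 0.371 < 1, so demand is inelastic.

inelastic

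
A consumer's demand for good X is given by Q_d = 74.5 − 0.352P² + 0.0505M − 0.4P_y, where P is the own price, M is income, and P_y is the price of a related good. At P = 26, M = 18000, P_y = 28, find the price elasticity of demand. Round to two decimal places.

Q_d = 74.5 − 0.352(26)² + 0.0505(18000) − 0.4(28) = 74.5 − 237.952 + 909 − 11.2 = 734.348.
∂Q_d/∂P = −2·0.352·P = -18.304, so E_p = -18.304·(26/734.348) ≈ -0.65.
|E_p| < 1: demand is inelastic.

-0.65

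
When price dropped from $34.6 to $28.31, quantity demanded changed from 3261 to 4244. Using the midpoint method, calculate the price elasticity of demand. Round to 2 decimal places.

-1.31

%Δq = (4244 − 3261)/[(3261 + 4244)/2] = 983/3752.5 ≈ 0.2620.
%Δp = (28.31 − 34.6)/[(34.6 + 28.31)/2] = -6.29/31.455 ≈ -0.2000.
Arc elasticity E = %Δq/%Δp ≈ 0.2620/-0.2000 ≈ -1.31.
|E| > 1: demand is elastic over this range.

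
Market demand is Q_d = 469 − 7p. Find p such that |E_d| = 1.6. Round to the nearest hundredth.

41.23

Set −bp/(a − bp) = −1.6 ⇒ bp = 1.6(a − bp) ⇒ bp(1+1.6) = 1.6·a.
p = 1.6·469/(7·2.6) ≈ 41.23.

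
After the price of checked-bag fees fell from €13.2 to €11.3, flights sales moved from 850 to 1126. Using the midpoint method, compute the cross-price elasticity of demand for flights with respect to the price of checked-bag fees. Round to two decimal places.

%ΔQ_x = (1126 − 850)/[(850+1126)/2] = 276/988 ≈ 0.2794.
%ΔP_y = (11.3 − 13.2)/[(13.2+11.3)/2] ≈ -0.1551.
E_xy = 0.2794/-0.1551 ≈ -1.80.
E_xy < 0, so flights and checked-bag fees are complements.

-1.80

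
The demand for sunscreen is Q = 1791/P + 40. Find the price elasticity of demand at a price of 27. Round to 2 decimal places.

-0.62

At P = 27, Q = 106.3333.
dQ/dP = −1791/P² = −2.4568.
Point elasticity E = (dQ/dP)·(P/Q) = -2.4568 × 27/106.3333 ≈ -0.62.
|E| < 1, so demand is inelastic at this price.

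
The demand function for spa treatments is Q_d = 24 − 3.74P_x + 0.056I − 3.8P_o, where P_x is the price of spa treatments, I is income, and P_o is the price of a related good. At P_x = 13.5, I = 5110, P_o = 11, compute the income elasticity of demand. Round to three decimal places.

1.313

Q_d = 24 − 3.74(13.5) + 0.056(5110) − 3.8(11) = 24 − 50.49 + 286.16 − 41.8 = 217.87.
∂Q_d/∂I = +0.056, so E_I = 0.056·(5110/217.87) ≈ 1.313.
E_I > 1: normal good (luxury).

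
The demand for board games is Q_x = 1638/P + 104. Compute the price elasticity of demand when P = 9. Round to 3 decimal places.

At P = 9, Q_x = 286.
dQ_x/dP = −1638/P² = −20.2222.
Point elasticity E = (dQ_x/dP)·(P/Q_x) = -20.2222 × 9/286 ≈ -0.636.
|E| < 1, so demand is inelastic at this price.

-0.636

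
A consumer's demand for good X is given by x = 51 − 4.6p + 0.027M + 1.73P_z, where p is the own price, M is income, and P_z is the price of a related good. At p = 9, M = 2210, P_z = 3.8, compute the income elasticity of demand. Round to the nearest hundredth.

0.79

At the given point, x = 51 − 4.6(9) + 0.027(2210) + 1.73(3.8) = 51 − 41.4 + 59.67 + 6.574 = 75.844.
∂x/∂M = +0.027, so E_I = 0.027·(2210/75.844) ≈ 0.79.
E_I ∈ (0,1): normal good (necessity).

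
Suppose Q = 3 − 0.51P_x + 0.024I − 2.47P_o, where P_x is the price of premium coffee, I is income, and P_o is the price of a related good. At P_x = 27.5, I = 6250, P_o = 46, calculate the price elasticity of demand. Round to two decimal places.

-0.55

Q = 3 − 0.51(27.5) + 0.024(6250) − 2.47(46) = 3 − 14.025 + 150 − 113.62 = 25.355.
∂Q/∂P_x = −0.51, so E_p = (−0.51)·(27.5/25.355) ≈ -0.55.
|E_p| < 1: demand is inelastic.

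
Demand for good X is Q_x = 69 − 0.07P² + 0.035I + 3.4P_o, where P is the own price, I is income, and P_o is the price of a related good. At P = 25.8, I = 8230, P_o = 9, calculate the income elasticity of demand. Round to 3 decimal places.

At the given point, Q_x = 69 − 0.07(25.8)² + 0.035(8230) + 3.4(9) = 69 − 46.5948 + 288.05 + 30.6 = 341.0552.
∂Q_x/∂I = +0.035, so E_I = 0.035·(8230/341.0552) ≈ 0.845.
E_I ∈ (0,1): normal good (necessity).

0.845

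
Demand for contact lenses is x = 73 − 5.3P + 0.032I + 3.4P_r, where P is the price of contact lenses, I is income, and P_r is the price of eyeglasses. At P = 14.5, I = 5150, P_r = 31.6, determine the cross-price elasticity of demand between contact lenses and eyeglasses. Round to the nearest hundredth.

0.40

First evaluate x: 73 − 5.3(14.5) + 0.032(5150) + 3.4(31.6) = 73 − 76.85 + 164.8 + 107.44 = 268.39.
∂x/∂P_r = +3.4, so E_xy = 3.4·(31.6/268.39) ≈ 0.40.
E_xy > 0: the goods are substitutes.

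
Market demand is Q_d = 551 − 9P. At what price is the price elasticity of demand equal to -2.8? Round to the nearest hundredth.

Set −bP/(a − bP) = −2.8 ⇒ bP = 2.8(a − bP) ⇒ bP(1+2.8) = 2.8·a.
P = 2.8·551/(9·3.8) ≈ 45.11.

45.11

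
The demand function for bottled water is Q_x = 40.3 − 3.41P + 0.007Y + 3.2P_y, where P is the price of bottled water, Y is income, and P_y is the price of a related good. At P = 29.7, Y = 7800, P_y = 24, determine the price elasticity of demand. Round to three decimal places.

Q_x = 40.3 − 3.41(29.7) + 0.007(7800) + 3.2(24) = 40.3 − 101.277 + 54.6 + 76.8 = 70.423.
∂Q_x/∂P = −3.41, so E_p = (−3.41)·(29.7/70.423) ≈ -1.438.
|E_p| > 1: demand is elastic.

-1.438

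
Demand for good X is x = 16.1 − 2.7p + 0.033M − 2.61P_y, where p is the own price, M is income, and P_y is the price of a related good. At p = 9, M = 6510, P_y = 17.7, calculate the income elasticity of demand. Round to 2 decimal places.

x = 16.1 − 2.7(9) + 0.033(6510) − 2.61(17.7) = 16.1 − 24.3 + 214.83 − 46.197 = 160.433.
∂x/∂M = +0.033, so E_I = 0.033·(6510/160.433) ≈ 1.34.
E_I > 1: normal good (luxury).

1.34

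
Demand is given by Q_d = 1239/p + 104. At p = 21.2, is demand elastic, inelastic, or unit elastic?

inelastic

At p = 21.2, Q_d = 162.4434.
dQ_d/dp = −1239/p² = −2.7568.
Point elasticity E = (dQ_d/dp)·(p/Q_d) = -2.7568 × 21.2/162.4434 ≈ -0.360.
|E| ≈ 0.360 < 1, so demand is inelastic.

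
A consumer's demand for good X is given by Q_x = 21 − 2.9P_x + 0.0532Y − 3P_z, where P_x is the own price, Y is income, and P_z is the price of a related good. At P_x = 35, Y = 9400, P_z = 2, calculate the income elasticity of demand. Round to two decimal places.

1.21

At the given point, Q_x = 21 − 2.9(35) + 0.0532(9400) − 3(2) = 21 − 101.5 + 500.08 − 6 = 413.58.
∂Q_x/∂Y = +0.0532, so E_I = 0.0532·(9400/413.58) ≈ 1.21.
E_I > 1: normal good (luxury).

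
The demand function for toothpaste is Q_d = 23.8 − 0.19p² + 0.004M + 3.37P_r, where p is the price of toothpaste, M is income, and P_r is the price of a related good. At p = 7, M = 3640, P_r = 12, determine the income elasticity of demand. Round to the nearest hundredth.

Substituting, Q_d = 23.8 − 0.19(7)² + 0.004(3640) + 3.37(12) = 23.8 − 9.31 + 14.56 + 40.44 = 69.49.
∂Q_d/∂M = +0.004, so E_I = 0.004·(3640/69.49) ≈ 0.21.
E_I ∈ (0,1): normal good (necessity).

0.21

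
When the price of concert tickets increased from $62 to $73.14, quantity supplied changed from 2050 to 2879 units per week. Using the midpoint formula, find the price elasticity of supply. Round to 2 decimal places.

%ΔQ = (2879 − 2050)/[(2050 + 2879)/2] = 829/2464.5 ≈ 0.3364.
%Δp = (73.14 − 62)/[(62 + 73.14)/2] = 11.14/67.57 ≈ 0.1649.
Arc elasticity E = %ΔQ/%Δp ≈ 0.3364/0.1649 ≈ 2.04.
|E| > 1: supply is elastic over this range.

2.04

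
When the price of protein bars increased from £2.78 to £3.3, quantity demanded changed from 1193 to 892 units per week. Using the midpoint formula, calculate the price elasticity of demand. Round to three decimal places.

-1.688

%Δq = (892 − 1193)/[(1193 + 892)/2] = -301/1042.5 ≈ -0.2887.
%Δp = (3.3 − 2.78)/[(2.78 + 3.3)/2] = 0.52/3.04 ≈ 0.1711.
Arc elasticity E = %Δq/%Δp ≈ -0.2887/0.1711 ≈ -1.688.
|E| > 1: demand is elastic over this range.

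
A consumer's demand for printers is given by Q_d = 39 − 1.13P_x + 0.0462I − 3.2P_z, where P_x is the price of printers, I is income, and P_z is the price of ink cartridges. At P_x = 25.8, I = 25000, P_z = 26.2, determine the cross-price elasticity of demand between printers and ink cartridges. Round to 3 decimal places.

-0.078

Q_d = 39 − 1.13(25.8) + 0.0462(25000) − 3.2(26.2) = 39 − 29.154 + 1155 − 83.84 = 1081.006.
∂Q_d/∂P_z = −3.2, so E_xy = -3.2·(26.2/1081.006) ≈ -0.078.
E_xy < 0: the goods are complements.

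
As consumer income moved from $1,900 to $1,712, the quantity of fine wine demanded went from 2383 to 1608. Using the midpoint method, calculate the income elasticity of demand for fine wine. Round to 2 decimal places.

%ΔQ = (1608 − 2383)/[(2383+1608)/2] = -775/1995.5 ≈ -0.3884.
%ΔM = (1,712 − 1,900)/[(1,900+1,712)/2] = -188/1806 ≈ -0.1041.
E_I = %ΔQ/%ΔM ≈ 3.73.
E_I > 1: normal good (luxury).

3.73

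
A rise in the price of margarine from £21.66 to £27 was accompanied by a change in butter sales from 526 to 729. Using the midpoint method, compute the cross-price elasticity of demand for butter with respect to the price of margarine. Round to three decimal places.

1.474

%ΔQ_x = (729 − 526)/[(526+729)/2] = 203/627.5 ≈ 0.3235.
%ΔP_y = (27 − 21.66)/[(21.66+27)/2] ≈ 0.2195.
E_xy = 0.3235/0.2195 ≈ 1.474.
E_xy > 0, so butter and margarine are substitutes.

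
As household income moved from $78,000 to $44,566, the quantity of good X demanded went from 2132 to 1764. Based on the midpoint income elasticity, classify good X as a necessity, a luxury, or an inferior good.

necessity

%ΔQ = (1764 − 2132)/[(2132+1764)/2] = -368/1948 ≈ -0.1889.
%ΔY = (44,566 − 78,000)/[(78,000+44,566)/2] = -33434/61283 ≈ -0.5456.
E_I = %ΔQ/%ΔY ≈ 0.346.
E_I ∈ (0,1): normal good (necessity).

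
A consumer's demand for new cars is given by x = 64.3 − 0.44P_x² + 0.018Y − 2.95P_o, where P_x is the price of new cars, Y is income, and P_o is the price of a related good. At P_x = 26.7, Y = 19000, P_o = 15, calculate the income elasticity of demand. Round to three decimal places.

7.069

At the given point, x = 64.3 − 0.44(26.7)² + 0.018(19000) − 2.95(15) = 64.3 − 313.6716 + 342 − 44.25 = 48.3784.
∂x/∂Y = +0.018, so E_I = 0.018·(19000/48.3784) ≈ 7.069.
E_I > 1: normal good (luxury).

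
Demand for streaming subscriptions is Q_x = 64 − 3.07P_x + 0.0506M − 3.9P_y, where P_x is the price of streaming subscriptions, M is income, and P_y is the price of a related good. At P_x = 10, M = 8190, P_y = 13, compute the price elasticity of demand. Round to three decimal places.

-0.077

At the given point, Q_x = 64 − 3.07(10) + 0.0506(8190) − 3.9(13) = 64 − 30.7 + 414.414 − 50.7 = 397.014.
∂Q_x/∂P_x = −3.07, so E_p = (−3.07)·(10/397.014) ≈ -0.077.
|E_p| < 1: demand is inelastic.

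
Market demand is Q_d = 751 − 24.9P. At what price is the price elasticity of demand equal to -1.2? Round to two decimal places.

Set −bP/(a − bP) = −1.2 ⇒ bP = 1.2(a − bP) ⇒ bP(1+1.2) = 1.2·a.
P = 1.2·751/(24.9·2.2) ≈ 16.45.

16.45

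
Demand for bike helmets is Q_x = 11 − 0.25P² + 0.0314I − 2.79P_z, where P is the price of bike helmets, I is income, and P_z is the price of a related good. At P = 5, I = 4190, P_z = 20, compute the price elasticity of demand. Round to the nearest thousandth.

-0.155

Q_x = 11 − 0.25(5)² + 0.0314(4190) − 2.79(20) = 11 − 6.25 + 131.566 − 55.8 = 80.516.
∂Q_x/∂P = −2·0.25·P = -2.5, so E_p = -2.5·(5/80.516) ≈ -0.155.
|E_p| < 1: demand is inelastic.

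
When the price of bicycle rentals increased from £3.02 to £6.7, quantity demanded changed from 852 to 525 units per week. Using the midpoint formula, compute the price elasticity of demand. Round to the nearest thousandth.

-0.627

%Δq = (525 − 852)/[(852 + 525)/2] = -327/688.5 ≈ -0.4749.
%Δp = (6.7 − 3.02)/[(3.02 + 6.7)/2] = 3.68/4.86 ≈ 0.7572.
Arc elasticity E = %Δq/%Δp ≈ -0.4749/0.7572 ≈ -0.627.
|E| < 1: demand is inelastic over this range.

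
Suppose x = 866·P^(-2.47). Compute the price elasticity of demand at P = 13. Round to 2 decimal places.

-2.47

For a Cobb–Douglas (constant-elasticity) form x = A·P^α·…, the elasticity with respect to P equals the exponent α at every point.
Here the exponent on P is -2.47, so the price elasticity of demand is -2.47.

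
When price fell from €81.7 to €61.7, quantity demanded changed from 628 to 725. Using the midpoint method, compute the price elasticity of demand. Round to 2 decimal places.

-0.51

%Δq = (725 − 628)/[(628 + 725)/2] = 97/676.5 ≈ 0.1434.
%Δp = (61.7 − 81.7)/[(81.7 + 61.7)/2] = -20/71.7 ≈ -0.2789.
Arc elasticity E = %Δq/%Δp ≈ 0.1434/-0.2789 ≈ -0.51.
|E| < 1: demand is inelastic over this range.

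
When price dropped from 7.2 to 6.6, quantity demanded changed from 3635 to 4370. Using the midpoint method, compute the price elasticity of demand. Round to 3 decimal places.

%ΔQ = (4370 − 3635)/[(3635 + 4370)/2] = 735/4002.5 ≈ 0.1836.
%ΔP = (6.6 − 7.2)/[(7.2 + 6.6)/2] = -0.6/6.9 ≈ -0.0870.
Arc elasticity E = %ΔQ/%ΔP ≈ 0.1836/-0.0870 ≈ -2.112.
|E| > 1: demand is elastic over this range.

-2.112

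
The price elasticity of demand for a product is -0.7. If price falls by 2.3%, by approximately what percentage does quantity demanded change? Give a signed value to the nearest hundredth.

1.61

%ΔQ ≈ E × %ΔP = (-0.7) × (-2.3%) = 1.61%.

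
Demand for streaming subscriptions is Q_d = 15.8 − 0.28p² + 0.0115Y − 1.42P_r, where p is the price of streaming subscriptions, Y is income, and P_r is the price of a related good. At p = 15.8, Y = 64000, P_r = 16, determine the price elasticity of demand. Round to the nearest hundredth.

At the given point, Q_d = 15.8 − 0.28(15.8)² + 0.0115(64000) − 1.42(16) = 15.8 − 69.8992 + 736 − 22.72 = 659.1808.
∂Q_d/∂p = −2·0.28·p = -8.848, so E_p = -8.848·(15.8/659.1808) ≈ -0.21.
|E_p| < 1: demand is inelastic.

-0.21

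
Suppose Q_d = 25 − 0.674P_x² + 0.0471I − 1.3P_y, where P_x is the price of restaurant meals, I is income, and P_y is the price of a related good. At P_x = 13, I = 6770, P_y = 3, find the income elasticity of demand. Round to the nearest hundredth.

1.41

Substituting, Q_d = 25 − 0.674(13)² + 0.0471(6770) − 1.3(3) = 25 − 113.906 + 318.867 − 3.9 = 226.061.
∂Q_d/∂I = +0.0471, so E_I = 0.0471·(6770/226.061) ≈ 1.41.
E_I > 1: normal good (luxury).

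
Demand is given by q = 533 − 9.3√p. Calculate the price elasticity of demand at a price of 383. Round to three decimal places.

-0.259

At p = 383, q = 350.9954.
dq/dp = −9.3/(2√p) = −9.3/(2·19.5704).
Point elasticity E = (dq/dp)·(p/q) = -0.2376 × 383/350.9954 ≈ -0.259.
|E| < 1, so demand is inelastic at this price.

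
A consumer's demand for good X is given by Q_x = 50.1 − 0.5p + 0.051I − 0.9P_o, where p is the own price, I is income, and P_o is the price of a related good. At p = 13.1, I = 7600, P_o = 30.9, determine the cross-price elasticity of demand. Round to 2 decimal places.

Q_x = 50.1 − 0.5(13.1) + 0.051(7600) − 0.9(30.9) = 50.1 − 6.55 + 387.6 − 27.81 = 403.34.
∂Q_x/∂P_o = −0.9, so E_xy = -0.9·(30.9/403.34) ≈ -0.07.
E_xy < 0: the goods are complements.

-0.07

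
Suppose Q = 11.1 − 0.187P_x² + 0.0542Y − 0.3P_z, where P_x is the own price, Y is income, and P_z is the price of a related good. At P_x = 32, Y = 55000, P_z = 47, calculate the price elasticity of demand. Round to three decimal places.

At the given point, Q = 11.1 − 0.187(32)² + 0.0542(55000) − 0.3(47) = 11.1 − 191.488 + 2981 − 14.1 = 2786.512.
∂Q/∂P_x = −2·0.187·P_x = -11.968, so E_p = -11.968·(32/2786.512) ≈ -0.137.
|E_p| < 1: demand is inelastic.

-0.137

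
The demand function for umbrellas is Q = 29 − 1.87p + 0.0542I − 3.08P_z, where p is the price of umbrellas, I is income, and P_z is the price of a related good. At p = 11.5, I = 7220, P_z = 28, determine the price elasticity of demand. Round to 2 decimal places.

First evaluate Q: 29 − 1.87(11.5) + 0.0542(7220) − 3.08(28) = 29 − 21.505 + 391.324 − 86.24 = 312.579.
∂Q/∂p = −1.87, so E_p = (−1.87)·(11.5/312.579) ≈ -0.07.
|E_p| < 1: demand is inelastic.

-0.07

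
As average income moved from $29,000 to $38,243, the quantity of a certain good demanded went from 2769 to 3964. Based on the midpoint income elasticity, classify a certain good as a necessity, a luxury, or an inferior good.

%ΔQ = (3964 − 2769)/[(2769+3964)/2] = 1195/3366.5 ≈ 0.3550.
%ΔI = (38,243 − 29,000)/[(29,000+38,243)/2] = 9243/33621.5 ≈ 0.2749.
E_I = %ΔQ/%ΔI ≈ 1.291.
E_I > 1: normal good (luxury).

luxury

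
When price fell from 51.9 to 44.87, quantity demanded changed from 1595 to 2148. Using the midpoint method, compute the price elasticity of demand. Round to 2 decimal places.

-2.03

%ΔQ = (2148 − 1595)/[(1595 + 2148)/2] = 553/1871.5 ≈ 0.2955.
%Δp = (44.87 − 51.9)/[(51.9 + 44.87)/2] = -7.03/48.385 ≈ -0.1453.
Arc elasticity E = %ΔQ/%Δp ≈ 0.2955/-0.1453 ≈ -2.03.
|E| > 1: demand is elastic over this range.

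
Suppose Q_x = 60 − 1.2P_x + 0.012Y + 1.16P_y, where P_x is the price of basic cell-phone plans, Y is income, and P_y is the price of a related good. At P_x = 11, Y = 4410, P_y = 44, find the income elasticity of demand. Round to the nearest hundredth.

0.35

Evaluating quantity at (P_x, Y, P_y) gives Q_x = 60 − 1.2(11) + 0.012(4410) + 1.16(44) = 60 − 13.2 + 52.92 + 51.04 = 150.76.
∂Q_x/∂Y = +0.012, so E_I = 0.012·(4410/150.76) ≈ 0.35.
E_I ∈ (0,1): normal good (necessity).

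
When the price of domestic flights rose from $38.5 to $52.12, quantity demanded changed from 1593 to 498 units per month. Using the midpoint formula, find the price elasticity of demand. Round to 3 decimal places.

%ΔQ = (498 − 1593)/[(1593 + 498)/2] = -1095/1045.5 ≈ -1.0473.
%ΔP = (52.12 − 38.5)/[(38.5 + 52.12)/2] = 13.62/45.31 ≈ 0.3006.
Arc elasticity E = %ΔQ/%ΔP ≈ -1.0473/0.3006 ≈ -3.484.
|E| > 1: demand is elastic over this range.

-3.484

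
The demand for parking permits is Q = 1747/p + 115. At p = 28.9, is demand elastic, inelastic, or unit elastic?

inelastic

At p = 28.9, Q = 175.4498.
dQ/dp = −1747/p² = −2.0917.
Point elasticity E = (dQ/dp)·(p/Q) = -2.0917 × 28.9/175.4498 ≈ -0.345.
|E| ≈ 0.345 < 1, so demand is inelastic.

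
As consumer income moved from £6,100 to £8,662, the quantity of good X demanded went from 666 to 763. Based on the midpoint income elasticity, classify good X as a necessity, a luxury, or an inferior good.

necessity

%ΔQ = (763 − 666)/[(666+763)/2] = 97/714.5 ≈ 0.1358.
%ΔI = (8,662 − 6,100)/[(6,100+8,662)/2] = 2562/7381 ≈ 0.3471.
E_I = %ΔQ/%ΔI ≈ 0.391.
E_I ∈ (0,1): normal good (necessity).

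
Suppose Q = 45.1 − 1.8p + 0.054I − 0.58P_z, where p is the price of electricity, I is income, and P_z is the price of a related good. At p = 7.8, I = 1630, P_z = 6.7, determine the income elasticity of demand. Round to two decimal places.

0.76

Q = 45.1 − 1.8(7.8) + 0.054(1630) − 0.58(6.7) = 45.1 − 14.04 + 88.02 − 3.886 = 115.194.
∂Q/∂I = +0.054, so E_I = 0.054·(1630/115.194) ≈ 0.76.
E_I ∈ (0,1): normal good (necessity).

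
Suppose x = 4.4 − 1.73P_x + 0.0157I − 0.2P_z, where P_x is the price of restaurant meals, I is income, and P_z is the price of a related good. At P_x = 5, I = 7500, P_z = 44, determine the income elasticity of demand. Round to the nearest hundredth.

x = 4.4 − 1.73(5) + 0.0157(7500) − 0.2(44) = 4.4 − 8.65 + 117.75 − 8.8 = 104.7.
∂x/∂I = +0.0157, so E_I = 0.0157·(7500/104.7) ≈ 1.12.
E_I > 1: normal good (luxury).

1.12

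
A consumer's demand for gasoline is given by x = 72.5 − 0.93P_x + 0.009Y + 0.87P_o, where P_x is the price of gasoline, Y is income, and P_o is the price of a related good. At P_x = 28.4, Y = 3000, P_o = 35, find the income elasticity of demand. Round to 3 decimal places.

0.261

Evaluating quantity at (P_x, Y, P_o) gives x = 72.5 − 0.93(28.4) + 0.009(3000) + 0.87(35) = 72.5 − 26.412 + 27 + 30.45 = 103.538.
∂x/∂Y = +0.009, so E_I = 0.009·(3000/103.538) ≈ 0.261.
E_I ∈ (0,1): normal good (necessity).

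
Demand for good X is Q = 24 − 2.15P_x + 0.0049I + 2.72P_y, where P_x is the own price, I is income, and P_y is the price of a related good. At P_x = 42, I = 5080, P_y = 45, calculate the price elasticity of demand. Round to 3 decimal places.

Evaluating quantity at (P_x, I, P_y) gives Q = 24 − 2.15(42) + 0.0049(5080) + 2.72(45) = 24 − 90.3 + 24.892 + 122.4 = 80.992.
∂Q/∂P_x = −2.15, so E_p = (−2.15)·(42/80.992) ≈ -1.115.
|E_p| > 1: demand is elastic.

-1.115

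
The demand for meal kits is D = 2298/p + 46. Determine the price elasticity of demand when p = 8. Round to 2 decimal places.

-0.86

At p = 8, D = 333.25.
dD/dp = −2298/p² = −35.9062.
Point elasticity E = (dD/dp)·(p/D) = -35.9063 × 8/333.25 ≈ -0.86.
|E| < 1, so demand is inelastic at this price.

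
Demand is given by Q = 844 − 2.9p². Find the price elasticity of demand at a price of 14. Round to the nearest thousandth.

-4.125

At p = 14, Q = 275.6.
dQ/dp = −2·2.9·p = −81.2.
Point elasticity E = (dQ/dp)·(p/Q) = -81.2 × 14/275.6 ≈ -4.125.
|E| > 1, so demand is elastic at this price.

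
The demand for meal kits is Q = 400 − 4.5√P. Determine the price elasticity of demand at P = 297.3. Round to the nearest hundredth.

-0.12

At P = 297.3, Q = 322.4092.
dQ/dP = −4.5/(2√P) = −4.5/(2·17.2424).
Point elasticity E = (dQ/dP)·(P/Q) = -0.1305 × 297.3/322.4092 ≈ -0.12.
|E| < 1, so demand is inelastic at this price.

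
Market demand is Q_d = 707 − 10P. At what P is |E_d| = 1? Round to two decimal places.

For linear demand Q_d = a − bP, E = −bP/(a − bP). |E| = 1 ⇒ bP = a − bP ⇒ P = a/(2b).
P = 707/(2·10) = 35.35.

35.35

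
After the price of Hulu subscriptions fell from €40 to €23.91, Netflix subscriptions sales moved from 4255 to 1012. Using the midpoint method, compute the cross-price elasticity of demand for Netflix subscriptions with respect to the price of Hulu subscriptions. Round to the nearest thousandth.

%ΔQ_x = (1012 − 4255)/[(4255+1012)/2] = -3243/2633.5 ≈ -1.2314.
%ΔP_y = (23.91 − 40)/[(40+23.91)/2] ≈ -0.5035.
E_xy = -1.2314/-0.5035 ≈ 2.446.
E_xy > 0, so Netflix subscriptions and Hulu subscriptions are substitutes.

2.446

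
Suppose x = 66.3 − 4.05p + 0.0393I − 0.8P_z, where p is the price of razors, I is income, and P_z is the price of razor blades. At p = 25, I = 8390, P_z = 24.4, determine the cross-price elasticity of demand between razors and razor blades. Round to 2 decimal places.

Evaluating quantity at (p, I, P_z) gives x = 66.3 − 4.05(25) + 0.0393(8390) − 0.8(24.4) = 66.3 − 101.25 + 329.727 − 19.52 = 275.257.
∂x/∂P_z = −0.8, so E_xy = -0.8·(24.4/275.257) ≈ -0.07.
E_xy < 0: the goods are complements.

-0.07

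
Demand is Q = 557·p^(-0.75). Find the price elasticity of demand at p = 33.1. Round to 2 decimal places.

For a Cobb–Douglas (constant-elasticity) form Q = A·p^α·…, the elasticity with respect to p equals the exponent α at every point.
Here the exponent on p is -0.75, so the price elasticity of demand is -0.75.

-0.75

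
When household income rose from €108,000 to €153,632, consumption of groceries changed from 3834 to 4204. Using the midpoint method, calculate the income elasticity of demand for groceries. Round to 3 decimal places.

0.264

%ΔQ = (4204 − 3834)/[(3834+4204)/2] = 370/4019 ≈ 0.0921.
%ΔY = (153,632 − 108,000)/[(108,000+153,632)/2] = 45632/130816 ≈ 0.3488.
E_I = %ΔQ/%ΔY ≈ 0.264.
E_I ∈ (0,1): normal good (necessity).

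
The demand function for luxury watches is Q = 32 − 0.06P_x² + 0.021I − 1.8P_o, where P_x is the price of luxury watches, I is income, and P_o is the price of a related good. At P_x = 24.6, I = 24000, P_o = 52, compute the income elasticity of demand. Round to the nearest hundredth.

First evaluate Q: 32 − 0.06(24.6)² + 0.021(24000) − 1.8(52) = 32 − 36.3096 + 504 − 93.6 = 406.0904.
∂Q/∂I = +0.021, so E_I = 0.021·(24000/406.0904) ≈ 1.24.
E_I > 1: normal good (luxury).

1.24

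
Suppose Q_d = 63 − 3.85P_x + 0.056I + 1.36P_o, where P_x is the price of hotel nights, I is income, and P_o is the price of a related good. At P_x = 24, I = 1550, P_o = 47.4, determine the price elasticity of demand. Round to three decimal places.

First evaluate Q_d: 63 − 3.85(24) + 0.056(1550) + 1.36(47.4) = 63 − 92.4 + 86.8 + 64.464 = 121.864.
∂Q_d/∂P_x = −3.85, so E_p = (−3.85)·(24/121.864) ≈ -0.758.
|E_p| < 1: demand is inelastic.

-0.758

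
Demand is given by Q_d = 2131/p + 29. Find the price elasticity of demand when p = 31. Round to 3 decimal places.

At p = 31, Q_d = 97.7419.
dQ_d/dp = −2131/p² = −2.2175.
Point elasticity E = (dQ_d/dp)·(p/Q_d) = -2.2175 × 31/97.7419 ≈ -0.703.
|E| < 1, so demand is inelastic at this price.

-0.703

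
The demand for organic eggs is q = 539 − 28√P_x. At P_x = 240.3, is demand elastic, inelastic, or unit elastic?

elastic

At P_x = 240.3, q = 104.9548.
dq/dP_x = −28/(2√P_x) = −28/(2·15.5016).
Point elasticity E = (dq/dP_x)·(P_x/q) = -0.9031 × 240.3/104.9548 ≈ -2.068.
|E| ≈ 2.068 > 1, so demand is elastic.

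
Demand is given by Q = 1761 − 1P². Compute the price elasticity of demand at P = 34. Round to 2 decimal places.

At P = 34, Q = 605.
dQ/dP = −2·1·P = −68.
Point elasticity E = (dQ/dP)·(P/Q) = -68 × 34/605 ≈ -3.82.
|E| > 1, so demand is elastic at this price.

-3.82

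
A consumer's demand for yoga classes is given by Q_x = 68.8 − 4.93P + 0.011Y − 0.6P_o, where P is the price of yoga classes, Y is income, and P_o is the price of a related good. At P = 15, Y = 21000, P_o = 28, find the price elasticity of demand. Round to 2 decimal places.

Substituting, Q_x = 68.8 − 4.93(15) + 0.011(21000) − 0.6(28) = 68.8 − 73.95 + 231 − 16.8 = 209.05.
∂Q_x/∂P = −4.93, so E_p = (−4.93)·(15/209.05) ≈ -0.35.
|E_p| < 1: demand is inelastic.

-0.35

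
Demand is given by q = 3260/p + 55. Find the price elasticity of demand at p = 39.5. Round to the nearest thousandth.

-0.600

At p = 39.5, q = 137.5316.
dq/dp = −3260/p² = −2.0894.
Point elasticity E = (dq/dp)·(p/q) = -2.0894 × 39.5/137.5316 ≈ -0.600.
|E| < 1, so demand is inelastic at this price.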